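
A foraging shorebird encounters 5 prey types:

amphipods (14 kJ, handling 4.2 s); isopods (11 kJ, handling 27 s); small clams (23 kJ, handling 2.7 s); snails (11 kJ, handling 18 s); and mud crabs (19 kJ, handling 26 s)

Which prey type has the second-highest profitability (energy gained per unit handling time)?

Profitability E/h (kJ/s): amphipods = 14/4.2 = 3.33, isopods = 11/27 = 0.407, small clams = 23/2.7 = 8.52, snails = 11/18 = 0.611, mud crabs = 19/26 = 0.731.
Ranked: small clams > amphipods > mud crabs > snails > isopods.

amphipods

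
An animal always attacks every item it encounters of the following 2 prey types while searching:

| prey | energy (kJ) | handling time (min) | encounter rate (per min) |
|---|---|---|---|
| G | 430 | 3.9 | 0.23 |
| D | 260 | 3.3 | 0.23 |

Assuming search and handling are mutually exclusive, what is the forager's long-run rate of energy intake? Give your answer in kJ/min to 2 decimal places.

59.75 kJ/min

R = Σλ_iE_i / (1 + Σλ_ih_i)
Numerator: 0.23×430 + 0.23×260 = 158.7
Denominator: 1 + 0.23×3.9 + 0.23×3.3 = 2.656
R = 158.7/2.656 = 59.75 kJ/min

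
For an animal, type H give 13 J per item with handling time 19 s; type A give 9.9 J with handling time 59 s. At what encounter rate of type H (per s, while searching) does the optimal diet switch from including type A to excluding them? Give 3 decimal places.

Drop type A once their profitability E₂/h₂ falls below the rate achievable on type H alone: E₂/h₂ = λE₁/(1 + λh₁).
Solve for λ: λE₁h₂ = E₂(1 + λh₁) → λ(E₁h₂ − E₂h₁) = E₂ → λ = E₂/(E₁h₂ − E₂h₁).
λ = 9.9/(13×59 − 9.9×19) = 9.9/578.9 = 0.0171 per s.

0.017 per s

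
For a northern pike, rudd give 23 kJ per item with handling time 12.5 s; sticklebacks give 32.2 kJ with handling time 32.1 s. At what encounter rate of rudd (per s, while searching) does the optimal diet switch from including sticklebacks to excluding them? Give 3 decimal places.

Drop sticklebacks once their profitability E₂/h₂ falls below the rate achievable on rudd alone: E₂/h₂ = λE₁/(1 + λh₁).
Solve for λ: λE₁h₂ = E₂(1 + λh₁) → λ(E₁h₂ − E₂h₁) = E₂ → λ = E₂/(E₁h₂ − E₂h₁).
λ = 32.2/(23×32.1 − 32.2×12.5) = 32.2/335.8 = 0.09589 per s.

0.096 per s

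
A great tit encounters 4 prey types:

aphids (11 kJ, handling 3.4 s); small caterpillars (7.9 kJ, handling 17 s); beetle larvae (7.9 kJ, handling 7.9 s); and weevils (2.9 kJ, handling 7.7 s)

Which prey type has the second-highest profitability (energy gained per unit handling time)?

In descending order of E/h:
aphids: 11/3.4 = 3.24 kJ/s
beetle larvae: 7.9/7.9 = 1 kJ/s
small caterpillars: 7.9/17 = 0.465 kJ/s
weevils: 2.9/7.7 = 0.377 kJ/s

beetle larvae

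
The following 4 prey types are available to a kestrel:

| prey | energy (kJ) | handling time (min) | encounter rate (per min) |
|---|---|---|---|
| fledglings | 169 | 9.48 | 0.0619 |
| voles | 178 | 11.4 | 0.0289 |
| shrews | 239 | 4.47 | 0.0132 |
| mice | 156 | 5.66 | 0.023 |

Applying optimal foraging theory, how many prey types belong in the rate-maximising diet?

4

E/h in descending order: shrews 53.5, mice 27.6, fledglings 17.8, voles 15.6 kJ/min. The optimal diet is the largest prefix of this list for which every included type satisfies E_i/h_i > R on the types above it.
Rate on top 1: 2.979. mice: 27.6 > 2.979 → include.
Rate on top 2: 5.67. fledglings: 17.8 > 5.67 → include.
Rate on top 3: 9.687. voles: 15.6 > 9.687 → include.
Optimal diet: shrews, mice, fledglings, voles — 4 of 4 types.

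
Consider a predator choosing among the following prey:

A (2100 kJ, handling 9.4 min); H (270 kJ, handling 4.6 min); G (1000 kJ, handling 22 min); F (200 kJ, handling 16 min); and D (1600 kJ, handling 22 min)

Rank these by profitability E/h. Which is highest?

A

In descending order of E/h:
A: 2100/9.4 = 223 kJ/min
D: 1600/22 = 72.7 kJ/min
H: 270/4.6 = 58.7 kJ/min
G: 1000/22 = 45.5 kJ/min
F: 200/16 = 12.5 kJ/min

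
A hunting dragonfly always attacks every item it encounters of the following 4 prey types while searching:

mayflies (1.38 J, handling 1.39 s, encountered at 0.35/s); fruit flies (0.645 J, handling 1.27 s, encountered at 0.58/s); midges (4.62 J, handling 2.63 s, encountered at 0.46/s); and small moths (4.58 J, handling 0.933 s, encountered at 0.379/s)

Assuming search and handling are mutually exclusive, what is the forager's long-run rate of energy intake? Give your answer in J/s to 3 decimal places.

1.246 J/s

R = Σλ_iE_i / (1 + Σλ_ih_i)
Numerator: 0.35×1.38 + 0.58×0.645 + 0.46×4.62 + 0.379×4.58 = 4.718
Denominator: 1 + 0.35×1.39 + 0.58×1.27 + 0.46×2.63 + 0.379×0.933 = 3.787
R = 4.718/3.787 = 1.246 J/s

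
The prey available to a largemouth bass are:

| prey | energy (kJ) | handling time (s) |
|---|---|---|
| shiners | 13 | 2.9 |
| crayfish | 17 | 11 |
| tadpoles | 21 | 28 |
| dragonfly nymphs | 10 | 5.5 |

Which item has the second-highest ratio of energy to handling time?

dragonfly nymphs

In descending order of E/h:
shiners: 13/2.9 = 4.48 kJ/s
dragonfly nymphs: 10/5.5 = 1.82 kJ/s
crayfish: 17/11 = 1.55 kJ/s
tadpoles: 21/28 = 0.75 kJ/s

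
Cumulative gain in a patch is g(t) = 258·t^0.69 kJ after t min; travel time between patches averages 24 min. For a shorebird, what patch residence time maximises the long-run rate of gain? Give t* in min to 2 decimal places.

53.42 min

By the marginal value theorem, leave when the instantaneous gain rate g'(t) equals the habitat-wide average g(t)/(T + t).
g'(t) = 0.69·258·t^-0.31. Setting 0.69·258·t^-0.31 = 258·t^0.69/(24+t) gives 0.69(24+t) = t, so 0.31·t = 0.69×24.
t* = 0.69×24/0.31 = 53.42 min.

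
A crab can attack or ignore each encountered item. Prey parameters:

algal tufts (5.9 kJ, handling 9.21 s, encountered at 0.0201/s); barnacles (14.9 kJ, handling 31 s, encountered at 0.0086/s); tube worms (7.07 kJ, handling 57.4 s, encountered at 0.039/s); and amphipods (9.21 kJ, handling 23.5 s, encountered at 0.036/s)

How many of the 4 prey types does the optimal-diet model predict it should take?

3

Rank by E/h (kJ/s): algal tufts 0.641, barnacles 0.481, amphipods 0.392, tube worms 0.123. Include each in turn until the next type's E/h falls below the running intake rate.
Rate on top 1: 0.1001. barnacles: 0.481 > 0.1001 → include.
Rate on top 2: 0.17. amphipods: 0.392 > 0.17 → include.
Rate on top 3: 0.2517. tube worms: 0.123 < 0.2517 → exclude; stop.
Optimal diet: algal tufts, barnacles, amphipods — 3 of 4 types.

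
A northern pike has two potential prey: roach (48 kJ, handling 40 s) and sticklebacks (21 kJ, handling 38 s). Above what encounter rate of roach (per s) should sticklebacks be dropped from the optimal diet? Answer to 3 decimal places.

The zero-one rule: include sticklebacks iff E₂/h₂ > λE₁/(1+λh₁). Equality gives the switch point.
λE₁h₂ = E₂ + λE₂h₁ ⇒ λ = E₂/(E₁h₂ − E₂h₁) = 21/(1824 − 840) = 0.02134 per s.

0.021 per s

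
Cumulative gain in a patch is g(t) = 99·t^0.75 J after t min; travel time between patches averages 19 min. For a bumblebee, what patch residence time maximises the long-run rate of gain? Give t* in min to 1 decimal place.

By the marginal value theorem, leave when the instantaneous gain rate g'(t) equals the habitat-wide average g(t)/(T + t).
g'(t) = 0.75·99·t^-0.25. Setting 0.75·99·t^-0.25 = 99·t^0.75/(19+t) gives 0.75(19+t) = t, so 0.25·t = 0.75×19.
t* = 0.75×19/0.25 = 57 min.

57.0 min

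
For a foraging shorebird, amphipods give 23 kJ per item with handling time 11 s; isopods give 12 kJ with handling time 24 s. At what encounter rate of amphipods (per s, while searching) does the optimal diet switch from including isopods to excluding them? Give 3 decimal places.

At the threshold, the rate on amphipods alone equals the profitability of isopods: λ·23/(1 + λ·11) = 12/24 = 0.5.
Rearranging, λ(23 − 0.5×11) = 0.5, so λ = 0.5/17.5 = 0.02857 per s.

0.029 per s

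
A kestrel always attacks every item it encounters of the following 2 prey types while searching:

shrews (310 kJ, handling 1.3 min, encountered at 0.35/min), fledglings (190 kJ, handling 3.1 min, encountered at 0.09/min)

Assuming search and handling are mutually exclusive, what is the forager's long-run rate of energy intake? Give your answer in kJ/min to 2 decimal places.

72.43 kJ/min

Energy encountered per unit search time: 0.35×310 + 0.09×190 = 125.6 kJ/min.
Handling time per unit search time: 0.35×1.3 + 0.09×3.1 = 0.734.
Rate = 125.6/(1 + 0.734) = 72.43 kJ/min.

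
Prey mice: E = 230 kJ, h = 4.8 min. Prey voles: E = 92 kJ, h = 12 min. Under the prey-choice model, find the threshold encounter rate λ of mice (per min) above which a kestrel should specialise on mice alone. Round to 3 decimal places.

Drop voles once their profitability E₂/h₂ falls below the rate achievable on mice alone: E₂/h₂ = λE₁/(1 + λh₁).
Solve for λ: λE₁h₂ = E₂(1 + λh₁) → λ(E₁h₂ − E₂h₁) = E₂ → λ = E₂/(E₁h₂ − E₂h₁).
λ = 92/(230×12 − 92×4.8) = 92/2318 = 0.03968 per min.

0.040 per min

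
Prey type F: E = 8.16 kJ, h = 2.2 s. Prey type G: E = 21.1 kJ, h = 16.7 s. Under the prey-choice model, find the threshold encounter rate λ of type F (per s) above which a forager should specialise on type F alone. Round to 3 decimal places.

0.235 per s

The zero-one rule: include type G iff E₂/h₂ > λE₁/(1+λh₁). Equality gives the switch point.
λE₁h₂ = E₂ + λE₂h₁ ⇒ λ = E₂/(E₁h₂ − E₂h₁) = 21.1/(136.3 − 46.42) = 0.2348 per s.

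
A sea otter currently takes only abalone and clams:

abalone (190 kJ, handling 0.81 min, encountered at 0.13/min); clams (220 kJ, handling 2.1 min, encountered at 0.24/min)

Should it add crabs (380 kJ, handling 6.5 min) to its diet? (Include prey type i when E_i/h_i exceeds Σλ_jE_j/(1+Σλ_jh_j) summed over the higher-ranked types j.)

Current rate: (0.13×190 + 0.24×220)/(1 + 0.13×0.81 + 0.24×2.1) = 48.16 kJ/min.
crabs: E/h = 380/6.5 = 58.46 kJ/min.
58.46 > 48.16, so adding crabs raises the average — include it.

Yes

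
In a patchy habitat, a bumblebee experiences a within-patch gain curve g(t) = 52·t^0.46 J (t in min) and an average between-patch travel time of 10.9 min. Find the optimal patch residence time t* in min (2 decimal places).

Maximise g(t)/(T+t): set derivative to zero → g'(t)(T+t) = g(t).
g'(t) = 0.46·52·t^-0.54. Setting 0.46·52·t^-0.54 = 52·t^0.46/(10.9+t) gives 0.46(10.9+t) = t, so 0.54·t = 0.46×10.9.
t* = 0.46×10.9/0.54 = 9.285 min.

9.29 min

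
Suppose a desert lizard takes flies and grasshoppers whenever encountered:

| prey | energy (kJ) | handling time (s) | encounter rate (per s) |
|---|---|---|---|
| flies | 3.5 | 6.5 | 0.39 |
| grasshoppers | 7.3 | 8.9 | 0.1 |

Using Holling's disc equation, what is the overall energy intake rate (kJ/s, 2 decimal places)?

0.47 kJ/s

Energy encountered per unit search time: 0.39×3.5 + 0.1×7.3 = 2.095 kJ/s.
Handling time per unit search time: 0.39×6.5 + 0.1×8.9 = 3.425.
Rate = 2.095/(1 + 3.425) = 0.4734 kJ/s.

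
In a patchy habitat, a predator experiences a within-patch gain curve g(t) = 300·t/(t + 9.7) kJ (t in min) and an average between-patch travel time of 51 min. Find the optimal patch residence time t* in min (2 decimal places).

22.24 min

By the marginal value theorem, leave when the instantaneous gain rate g'(t) equals the habitat-wide average g(t)/(T + t).
g'(t) = 300·9.7/(t + 9.7)². Setting 300·9.7/(t+9.7)² = 300t/[(t+9.7)(51+t)] gives 9.7(51+t) = t(t+9.7), so t² = 9.7×51 = 494.7.
t* = √494.7 = 22.24 min.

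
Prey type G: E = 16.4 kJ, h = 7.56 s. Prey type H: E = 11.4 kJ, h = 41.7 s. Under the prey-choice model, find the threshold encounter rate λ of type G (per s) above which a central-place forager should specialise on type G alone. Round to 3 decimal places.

At the threshold, the rate on type G alone equals the profitability of type H: λ·16.4/(1 + λ·7.56) = 11.4/41.7 = 0.2734.
Rearranging, λ(16.4 − 0.2734×7.56) = 0.2734, so λ = 0.2734/14.33 = 0.01907 per s.

0.019 per s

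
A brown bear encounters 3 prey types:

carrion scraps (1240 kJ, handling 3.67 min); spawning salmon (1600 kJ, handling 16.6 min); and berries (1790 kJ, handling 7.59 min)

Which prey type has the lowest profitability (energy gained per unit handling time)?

spawning salmon

Profitability E/h (kJ/min): carrion scraps = 1240/3.67 = 338, spawning salmon = 1600/16.6 = 96.4, berries = 1790/7.59 = 236.
Ranked: carrion scraps > berries > spawning salmon.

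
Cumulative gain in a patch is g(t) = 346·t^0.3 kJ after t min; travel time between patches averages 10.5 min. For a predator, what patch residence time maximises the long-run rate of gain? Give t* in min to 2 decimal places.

By the marginal value theorem, leave when the instantaneous gain rate g'(t) equals the habitat-wide average g(t)/(T + t).
g'(t) = 0.3·346·t^-0.7. Setting 0.3·346·t^-0.7 = 346·t^0.3/(10.5+t) gives 0.3(10.5+t) = t, so 0.70·t = 0.3×10.5.
t* = 0.3×10.5/0.70 = 4.5 min.

4.50 min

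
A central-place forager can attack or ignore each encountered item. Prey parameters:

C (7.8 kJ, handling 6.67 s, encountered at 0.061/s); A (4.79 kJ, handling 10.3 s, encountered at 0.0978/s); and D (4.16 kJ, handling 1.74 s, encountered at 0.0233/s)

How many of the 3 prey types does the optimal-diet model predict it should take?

3

Profitabilities (E/h, kJ/s): D 2.39, C 1.17, A 0.465. Add prey in this order while the next type's profitability exceeds the intake rate on those already taken.
Rate on top 1: 0.09315. C: 1.17 > 0.09315 → include.
Rate on top 2: 0.3957. A: 0.465 > 0.3957 → include.
Optimal diet: D, C, A — 3 of 3 types.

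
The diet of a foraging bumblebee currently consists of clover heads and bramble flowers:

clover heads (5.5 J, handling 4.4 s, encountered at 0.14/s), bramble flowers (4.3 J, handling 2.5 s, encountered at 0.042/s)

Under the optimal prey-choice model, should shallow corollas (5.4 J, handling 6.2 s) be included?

Yes

Current rate: (0.14×5.5 + 0.042×4.3)/(1 + 0.14×4.4 + 0.042×2.5) = 0.5524 J/s.
Profitability of shallow corollas: 5.4/6.2 = 0.871 J/s.
Since 0.871 > R, including shallow corollas increases the long-run rate.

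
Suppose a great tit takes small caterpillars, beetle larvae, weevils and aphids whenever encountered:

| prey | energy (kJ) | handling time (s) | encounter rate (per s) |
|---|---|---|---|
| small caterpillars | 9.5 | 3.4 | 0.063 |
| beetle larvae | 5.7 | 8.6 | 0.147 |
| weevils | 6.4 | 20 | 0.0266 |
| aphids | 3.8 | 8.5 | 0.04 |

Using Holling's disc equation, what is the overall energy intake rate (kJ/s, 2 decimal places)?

R = (0.063×9.5 + 0.147×5.7 + 0.0266×6.4 + 0.04×3.8) / (1 + 0.063×3.4 + 0.147×8.6 + 0.0266×20 + 0.04×8.5) = 1.759/3.35 = 0.5249 kJ/s.

0.52 kJ/s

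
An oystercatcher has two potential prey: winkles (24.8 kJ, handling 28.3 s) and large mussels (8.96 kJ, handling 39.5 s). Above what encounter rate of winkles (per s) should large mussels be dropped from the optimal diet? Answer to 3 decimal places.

At the threshold, the rate on winkles alone equals the profitability of large mussels: λ·24.8/(1 + λ·28.3) = 8.96/39.5 = 0.2268.
Rearranging, λ(24.8 − 0.2268×28.3) = 0.2268, so λ = 0.2268/18.38 = 0.01234 per s.

0.012 per s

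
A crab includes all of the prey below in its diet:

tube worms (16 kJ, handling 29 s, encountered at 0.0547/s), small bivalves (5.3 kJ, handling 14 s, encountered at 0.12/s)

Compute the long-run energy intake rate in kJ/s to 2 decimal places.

Energy encountered per unit search time: 0.0547×16 + 0.12×5.3 = 1.511 kJ/s.
Handling time per unit search time: 0.0547×29 + 0.12×14 = 3.266.
Rate = 1.511/(1 + 3.266) = 0.3542 kJ/s.

0.35 kJ/s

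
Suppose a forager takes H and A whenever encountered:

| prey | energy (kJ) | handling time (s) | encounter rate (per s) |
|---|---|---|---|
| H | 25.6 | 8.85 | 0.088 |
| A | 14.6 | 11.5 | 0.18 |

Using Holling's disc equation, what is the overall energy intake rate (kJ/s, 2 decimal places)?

1.27 kJ/s

R = (0.088×25.6 + 0.18×14.6) / (1 + 0.088×8.85 + 0.18×11.5) = 4.881/3.849 = 1.268 kJ/s.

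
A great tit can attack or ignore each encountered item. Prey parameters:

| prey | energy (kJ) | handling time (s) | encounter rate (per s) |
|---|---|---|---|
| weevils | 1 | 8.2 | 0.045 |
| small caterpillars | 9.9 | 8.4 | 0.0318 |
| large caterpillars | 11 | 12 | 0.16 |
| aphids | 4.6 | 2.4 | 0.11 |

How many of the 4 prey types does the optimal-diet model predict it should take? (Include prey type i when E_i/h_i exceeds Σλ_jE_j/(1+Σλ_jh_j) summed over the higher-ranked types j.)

3

Profitabilities (E/h, kJ/s): aphids 1.92, small caterpillars 1.18, large caterpillars 0.917, weevils 0.122. Add prey in this order while the next type's profitability exceeds the intake rate on those already taken.
Rate on top 1: 0.4003. small caterpillars: 1.18 > 0.4003 → include.
Rate on top 2: 0.5361. large caterpillars: 0.917 > 0.5361 → include.
Rate on top 3: 0.7478. weevils: 0.122 < 0.7478 → exclude; stop.
Optimal diet: aphids, small caterpillars, large caterpillars — 3 of 4 types.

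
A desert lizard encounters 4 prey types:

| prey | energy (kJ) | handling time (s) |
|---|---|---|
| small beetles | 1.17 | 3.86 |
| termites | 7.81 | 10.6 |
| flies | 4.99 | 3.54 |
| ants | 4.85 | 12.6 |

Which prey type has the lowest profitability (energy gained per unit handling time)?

Profitability E/h (kJ/s): small beetles = 1.17/3.86 = 0.303, termites = 7.81/10.6 = 0.737, flies = 4.99/3.54 = 1.41, ants = 4.85/12.6 = 0.385.
Ranked: flies > termites > ants > small beetles.

small beetles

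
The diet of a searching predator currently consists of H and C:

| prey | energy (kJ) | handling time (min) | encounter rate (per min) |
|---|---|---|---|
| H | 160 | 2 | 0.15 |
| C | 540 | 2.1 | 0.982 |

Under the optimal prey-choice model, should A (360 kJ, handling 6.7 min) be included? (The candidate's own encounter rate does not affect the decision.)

No

Current rate: (0.15×160 + 0.982×540)/(1 + 0.15×2 + 0.982×2.1) = 164.9 kJ/min.
A: E/h = 360/6.7 = 53.73 kJ/min.
Since 53.73 < R, time spent handling A is better spent searching.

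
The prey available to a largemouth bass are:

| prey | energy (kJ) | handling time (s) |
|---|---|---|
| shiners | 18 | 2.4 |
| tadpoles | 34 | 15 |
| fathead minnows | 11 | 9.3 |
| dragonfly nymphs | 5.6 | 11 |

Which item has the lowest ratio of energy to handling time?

Profitability E/h (kJ/s): shiners = 18/2.4 = 7.5, tadpoles = 34/15 = 2.27, fathead minnows = 11/9.3 = 1.18, dragonfly nymphs = 5.6/11 = 0.509.
Ranked: shiners > tadpoles > fathead minnows > dragonfly nymphs.

dragonfly nymphs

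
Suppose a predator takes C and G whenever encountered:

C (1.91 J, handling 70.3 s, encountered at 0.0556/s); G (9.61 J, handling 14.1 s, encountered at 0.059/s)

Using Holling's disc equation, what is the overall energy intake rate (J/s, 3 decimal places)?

R = (0.0556×1.91 + 0.059×9.61) / (1 + 0.0556×70.3 + 0.059×14.1) = 0.6732/5.741 = 0.1173 J/s.

0.117 J/s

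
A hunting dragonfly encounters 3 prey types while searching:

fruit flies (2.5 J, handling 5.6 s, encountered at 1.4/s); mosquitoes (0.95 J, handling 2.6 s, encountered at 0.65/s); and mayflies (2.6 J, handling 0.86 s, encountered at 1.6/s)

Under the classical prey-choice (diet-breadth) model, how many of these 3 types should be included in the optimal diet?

E/h in descending order: mayflies 3.02, fruit flies 0.446, mosquitoes 0.365 J/s. The optimal diet is the largest prefix of this list for which every included type satisfies E_i/h_i > R on the types above it.
Rate on top 1: 1.751. fruit flies: 0.446 < 1.751 → exclude; stop.
Optimal diet: mayflies — 1 of 3 types.

1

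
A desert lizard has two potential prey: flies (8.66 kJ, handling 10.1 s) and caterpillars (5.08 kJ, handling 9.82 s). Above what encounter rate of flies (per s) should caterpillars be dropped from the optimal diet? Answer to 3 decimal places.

0.151 per s

At the threshold, the rate on flies alone equals the profitability of caterpillars: λ·8.66/(1 + λ·10.1) = 5.08/9.82 = 0.5173.
Rearranging, λ(8.66 − 0.5173×10.1) = 0.5173, so λ = 0.5173/3.435 = 0.1506 per s.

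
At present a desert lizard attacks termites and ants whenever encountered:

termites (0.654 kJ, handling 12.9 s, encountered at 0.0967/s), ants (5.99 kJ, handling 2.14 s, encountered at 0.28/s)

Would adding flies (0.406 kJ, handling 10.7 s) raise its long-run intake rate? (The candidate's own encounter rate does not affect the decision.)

No

On termites and ants alone, R = ΣλE/(1+Σλh) = 1.74/2.847 = 0.6114 kJ/s.
flies: E/h = 0.406/10.7 = 0.03794 kJ/s.
Since 0.03794 < R, time spent handling flies is better spent searching.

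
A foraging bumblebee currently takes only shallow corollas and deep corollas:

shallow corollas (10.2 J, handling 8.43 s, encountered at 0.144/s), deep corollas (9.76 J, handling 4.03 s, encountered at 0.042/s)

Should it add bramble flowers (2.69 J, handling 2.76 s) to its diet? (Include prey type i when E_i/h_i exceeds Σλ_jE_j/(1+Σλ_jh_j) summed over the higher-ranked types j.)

Yes

On shallow corollas and deep corollas alone, R = ΣλE/(1+Σλh) = 1.879/2.383 = 0.7883 J/s.
Profitability of bramble flowers: 2.69/2.76 = 0.9746 J/s.
0.9746 > 0.7883, so adding bramble flowers raises the average — include it.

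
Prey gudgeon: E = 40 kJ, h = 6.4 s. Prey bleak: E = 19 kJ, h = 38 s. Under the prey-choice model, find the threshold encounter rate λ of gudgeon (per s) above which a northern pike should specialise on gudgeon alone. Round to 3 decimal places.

0.014 per s

At the threshold, the rate on gudgeon alone equals the profitability of bleak: λ·40/(1 + λ·6.4) = 19/38 = 0.5.
Rearranging, λ(40 − 0.5×6.4) = 0.5, so λ = 0.5/36.8 = 0.01359 per s.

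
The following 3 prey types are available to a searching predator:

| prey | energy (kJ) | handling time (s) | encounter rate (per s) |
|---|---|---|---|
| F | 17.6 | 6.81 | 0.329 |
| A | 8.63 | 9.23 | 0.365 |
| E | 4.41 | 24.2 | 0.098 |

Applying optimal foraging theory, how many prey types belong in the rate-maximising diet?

Rank by E/h (kJ/s): F 2.58, A 0.935, E 0.182. Include each in turn until the next type's E/h falls below the running intake rate.
Rate on top 1: 1.787. A: 0.935 < 1.787 → exclude; stop.
Optimal diet: F — 1 of 3 types.

1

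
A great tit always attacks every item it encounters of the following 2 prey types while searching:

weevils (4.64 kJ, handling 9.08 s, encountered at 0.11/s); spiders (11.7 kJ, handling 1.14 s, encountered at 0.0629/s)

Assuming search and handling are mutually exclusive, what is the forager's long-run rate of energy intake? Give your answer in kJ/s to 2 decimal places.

0.60 kJ/s

Energy encountered per unit search time: 0.11×4.64 + 0.0629×11.7 = 1.246 kJ/s.
Handling time per unit search time: 0.11×9.08 + 0.0629×1.14 = 1.071.
Rate = 1.246/(1 + 1.071) = 0.6019 kJ/s.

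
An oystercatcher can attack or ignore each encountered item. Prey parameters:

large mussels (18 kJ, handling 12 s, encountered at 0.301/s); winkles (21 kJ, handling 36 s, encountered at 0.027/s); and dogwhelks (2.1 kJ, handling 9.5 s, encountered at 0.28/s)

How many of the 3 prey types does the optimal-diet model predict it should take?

Rank by E/h (kJ/s): large mussels 1.5, winkles 0.583, dogwhelks 0.221. Include each in turn until the next type's E/h falls below the running intake rate.
Rate on top 1: 1.175. winkles: 0.583 < 1.175 → exclude; stop.
Optimal diet: large mussels — 1 of 3 types.

1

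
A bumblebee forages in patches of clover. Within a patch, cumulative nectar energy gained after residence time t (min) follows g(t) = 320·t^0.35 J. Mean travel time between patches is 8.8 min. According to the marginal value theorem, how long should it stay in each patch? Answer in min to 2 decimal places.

By the marginal value theorem, leave when the instantaneous gain rate g'(t) equals the habitat-wide average g(t)/(T + t).
g'(t) = 0.35·320·t^-0.65. Setting 0.35·320·t^-0.65 = 320·t^0.35/(8.8+t) gives 0.35(8.8+t) = t, so 0.65·t = 0.35×8.8.
t* = 0.35×8.8/0.65 = 4.738 min.

4.74 min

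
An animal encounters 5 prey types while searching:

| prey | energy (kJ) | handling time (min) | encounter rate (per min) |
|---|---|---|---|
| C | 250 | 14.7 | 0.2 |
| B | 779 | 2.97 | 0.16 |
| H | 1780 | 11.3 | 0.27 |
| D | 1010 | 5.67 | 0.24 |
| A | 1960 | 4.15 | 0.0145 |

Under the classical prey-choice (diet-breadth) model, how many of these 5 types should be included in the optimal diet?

Rank by E/h (kJ/min): A 472, B 262, D 178, H 158, C 17. Include each in turn until the next type's E/h falls below the running intake rate.
Rate on top 1: 26.81. B: 262 > 26.81 → include.
Rate on top 2: 99.69. D: 178 > 99.69 → include.
Rate on top 3: 136.5. H: 158 > 136.5 → include.
Rate on top 4: 147.3. C: 17 < 147.3 → exclude; stop.
Optimal diet: A, B, D, H — 4 of 5 types.

4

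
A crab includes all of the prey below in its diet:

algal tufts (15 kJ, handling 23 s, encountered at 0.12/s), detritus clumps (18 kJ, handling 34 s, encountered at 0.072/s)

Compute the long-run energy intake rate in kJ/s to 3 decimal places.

R = Σλ_iE_i / (1 + Σλ_ih_i)
Numerator: 0.12×15 + 0.072×18 = 3.096
Denominator: 1 + 0.12×23 + 0.072×34 = 6.208
R = 3.096/6.208 = 0.4987 kJ/s

0.499 kJ/s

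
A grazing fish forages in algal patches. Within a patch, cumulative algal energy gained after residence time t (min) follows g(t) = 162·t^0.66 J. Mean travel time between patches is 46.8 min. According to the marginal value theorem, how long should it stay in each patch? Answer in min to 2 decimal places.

90.85 min

Maximise g(t)/(T+t): set derivative to zero → g'(t)(T+t) = g(t).
g'(t) = 0.66·162·t^-0.34. Setting 0.66·162·t^-0.34 = 162·t^0.66/(46.8+t) gives 0.66(46.8+t) = t, so 0.34·t = 0.66×46.8.
t* = 0.66×46.8/0.34 = 90.85 min.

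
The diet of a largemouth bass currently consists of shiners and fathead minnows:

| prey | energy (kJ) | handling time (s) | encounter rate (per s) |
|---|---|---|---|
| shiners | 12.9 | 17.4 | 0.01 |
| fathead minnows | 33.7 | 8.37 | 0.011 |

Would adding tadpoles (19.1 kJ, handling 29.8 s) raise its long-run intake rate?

Yes

On shiners and fathead minnows alone, R = ΣλE/(1+Σλh) = 0.4997/1.266 = 0.3947 kJ/s.
tadpoles: E/h = 19.1/29.8 = 0.6409 kJ/s.
0.6409 > 0.3947, so adding tadpoles raises the average — include it.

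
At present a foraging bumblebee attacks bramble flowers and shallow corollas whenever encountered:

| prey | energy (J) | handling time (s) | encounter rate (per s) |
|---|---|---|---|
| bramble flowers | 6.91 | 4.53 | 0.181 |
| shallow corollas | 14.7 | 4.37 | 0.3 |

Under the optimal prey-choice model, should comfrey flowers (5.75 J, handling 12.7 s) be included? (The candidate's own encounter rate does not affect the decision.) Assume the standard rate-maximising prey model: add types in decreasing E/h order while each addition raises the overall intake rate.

On bramble flowers and shallow corollas alone, R = ΣλE/(1+Σλh) = 5.661/3.131 = 1.808 J/s.
Profitability of comfrey flowers: 5.75/12.7 = 0.4528 J/s.
Since 0.4528 < R, time spent handling comfrey flowers is better spent searching.

No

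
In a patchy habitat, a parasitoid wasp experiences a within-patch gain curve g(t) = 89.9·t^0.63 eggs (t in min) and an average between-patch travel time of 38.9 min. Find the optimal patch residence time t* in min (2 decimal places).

By the marginal value theorem, leave when the instantaneous gain rate g'(t) equals the habitat-wide average g(t)/(T + t).
g'(t) = 0.63·89.9·t^-0.37. Setting 0.63·89.9·t^-0.37 = 89.9·t^0.63/(38.9+t) gives 0.63(38.9+t) = t, so 0.37·t = 0.63×38.9.
t* = 0.63×38.9/0.37 = 66.24 min.

66.24 min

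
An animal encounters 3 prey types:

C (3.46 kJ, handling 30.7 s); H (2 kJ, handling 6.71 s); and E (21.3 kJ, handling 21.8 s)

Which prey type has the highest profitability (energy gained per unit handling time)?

In descending order of E/h:
E: 21.3/21.8 = 0.977 kJ/s
H: 2/6.71 = 0.298 kJ/s
C: 3.46/30.7 = 0.113 kJ/s

E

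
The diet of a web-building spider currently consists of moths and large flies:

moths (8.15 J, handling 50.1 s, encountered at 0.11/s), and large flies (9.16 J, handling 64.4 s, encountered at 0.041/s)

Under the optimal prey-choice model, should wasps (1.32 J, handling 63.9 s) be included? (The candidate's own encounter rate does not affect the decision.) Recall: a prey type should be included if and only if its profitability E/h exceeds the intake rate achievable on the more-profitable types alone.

No

On moths and large flies alone, R = ΣλE/(1+Σλh) = 1.272/9.151 = 0.139 J/s.
wasps: E/h = 1.32/63.9 = 0.02066 J/s.
Since 0.02066 < R, time spent handling wasps is better spent searching.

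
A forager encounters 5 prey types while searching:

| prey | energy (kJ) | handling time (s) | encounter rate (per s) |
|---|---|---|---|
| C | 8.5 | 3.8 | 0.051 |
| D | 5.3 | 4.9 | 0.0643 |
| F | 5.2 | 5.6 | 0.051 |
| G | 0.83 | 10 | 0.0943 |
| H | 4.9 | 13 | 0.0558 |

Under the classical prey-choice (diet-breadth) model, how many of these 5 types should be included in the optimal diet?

Rank by E/h (kJ/s): C 2.24, D 1.08, F 0.929, H 0.377, G 0.083. Include each in turn until the next type's E/h falls below the running intake rate.
Rate on top 1: 0.3631. D: 1.08 > 0.3631 → include.
Rate on top 2: 0.5132. F: 0.929 > 0.5132 → include.
Rate on top 3: 0.5793. H: 0.377 < 0.5793 → exclude; stop.
Optimal diet: C, D, F — 3 of 5 types.

3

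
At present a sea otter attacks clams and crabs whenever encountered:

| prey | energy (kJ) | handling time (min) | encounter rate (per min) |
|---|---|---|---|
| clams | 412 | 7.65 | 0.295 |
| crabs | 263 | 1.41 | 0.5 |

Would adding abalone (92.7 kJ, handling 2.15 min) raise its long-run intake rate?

Intake rate on the current diet: R = (0.295×412 + 0.5×263) / (1 + 0.295×7.65 + 0.5×1.41) = 253/3.962 = 63.87 kJ/min.
Profitability of abalone: 92.7/2.15 = 43.12 kJ/min.
Since 43.12 < R, time spent handling abalone is better spent searching.

No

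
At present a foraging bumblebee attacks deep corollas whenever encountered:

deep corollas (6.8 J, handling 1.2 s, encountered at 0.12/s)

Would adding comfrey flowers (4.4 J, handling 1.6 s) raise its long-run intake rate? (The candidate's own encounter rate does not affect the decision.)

On deep corollas alone, R = ΣλE/(1+Σλh) = 0.816/1.144 = 0.7133 J/s.
Profitability of comfrey flowers: 4.4/1.6 = 2.75 J/s.
2.75 > 0.7133, so adding comfrey flowers raises the average — include it.

Yes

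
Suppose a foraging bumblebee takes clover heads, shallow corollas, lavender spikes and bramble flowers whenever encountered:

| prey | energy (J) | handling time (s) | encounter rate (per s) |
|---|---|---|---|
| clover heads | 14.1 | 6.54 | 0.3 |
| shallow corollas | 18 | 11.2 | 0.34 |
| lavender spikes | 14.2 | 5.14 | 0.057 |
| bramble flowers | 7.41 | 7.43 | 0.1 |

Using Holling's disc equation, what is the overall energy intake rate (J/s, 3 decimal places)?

1.525 J/s

R = (0.3×14.1 + 0.34×18 + 0.057×14.2 + 0.1×7.41) / (1 + 0.3×6.54 + 0.34×11.2 + 0.057×5.14 + 0.1×7.43) = 11.9/7.806 = 1.525 J/s.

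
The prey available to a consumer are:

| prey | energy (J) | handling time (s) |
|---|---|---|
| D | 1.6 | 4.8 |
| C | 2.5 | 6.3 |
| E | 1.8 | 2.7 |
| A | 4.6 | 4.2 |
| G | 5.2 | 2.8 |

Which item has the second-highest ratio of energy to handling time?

A

Profitability E/h (J/s): D = 1.6/4.8 = 0.333, C = 2.5/6.3 = 0.397, E = 1.8/2.7 = 0.667, A = 4.6/4.2 = 1.1, G = 5.2/2.8 = 1.86.
Ranked: G > A > E > C > D.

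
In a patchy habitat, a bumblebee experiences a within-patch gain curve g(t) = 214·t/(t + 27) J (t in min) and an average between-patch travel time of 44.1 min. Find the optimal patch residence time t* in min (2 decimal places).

34.51 min

By the marginal value theorem, leave when the instantaneous gain rate g'(t) equals the habitat-wide average g(t)/(T + t).
g'(t) = 214·27/(t + 27)². Setting 214·27/(t+27)² = 214t/[(t+27)(44.1+t)] gives 27(44.1+t) = t(t+27), so t² = 27×44.1 = 1191.
t* = √1191 = 34.51 min.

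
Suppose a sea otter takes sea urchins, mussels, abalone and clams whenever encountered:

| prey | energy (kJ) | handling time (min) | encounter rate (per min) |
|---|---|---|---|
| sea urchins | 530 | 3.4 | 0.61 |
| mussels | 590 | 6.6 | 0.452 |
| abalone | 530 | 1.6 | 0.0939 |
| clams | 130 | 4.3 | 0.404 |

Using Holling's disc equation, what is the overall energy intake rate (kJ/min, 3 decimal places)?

87.136 kJ/min

R = (0.61×530 + 0.452×590 + 0.0939×530 + 0.404×130) / (1 + 0.61×3.4 + 0.452×6.6 + 0.0939×1.6 + 0.404×4.3) = 692.3/7.945 = 87.14 kJ/min.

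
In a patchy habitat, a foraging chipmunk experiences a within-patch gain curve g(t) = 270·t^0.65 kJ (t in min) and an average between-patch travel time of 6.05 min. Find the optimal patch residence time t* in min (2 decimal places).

11.24 min

Optimal t* satisfies g'(t*) = g(t*)/(T + t*).
g'(t) = 0.65·270·t^-0.35. Setting 0.65·270·t^-0.35 = 270·t^0.65/(6.05+t) gives 0.65(6.05+t) = t, so 0.35·t = 0.65×6.05.
t* = 0.65×6.05/0.35 = 11.24 min.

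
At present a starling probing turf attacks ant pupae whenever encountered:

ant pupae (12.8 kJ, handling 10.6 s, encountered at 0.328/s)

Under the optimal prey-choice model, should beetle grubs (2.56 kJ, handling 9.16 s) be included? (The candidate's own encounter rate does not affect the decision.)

Intake rate on the current diet: R = (0.328×12.8) / (1 + 0.328×10.6) = 4.198/4.477 = 0.9378 kJ/s.
Profitability of beetle grubs: 2.56/9.16 = 0.2795 kJ/s.
Since 0.2795 < R, time spent handling beetle grubs is better spent searching.

No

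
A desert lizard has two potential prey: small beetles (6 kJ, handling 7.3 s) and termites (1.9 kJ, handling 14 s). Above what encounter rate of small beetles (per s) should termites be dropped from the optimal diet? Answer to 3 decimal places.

0.027 per s

The zero-one rule: include termites iff E₂/h₂ > λE₁/(1+λh₁). Equality gives the switch point.
λE₁h₂ = E₂ + λE₂h₁ ⇒ λ = E₂/(E₁h₂ − E₂h₁) = 1.9/(84 − 13.87) = 0.02709 per s.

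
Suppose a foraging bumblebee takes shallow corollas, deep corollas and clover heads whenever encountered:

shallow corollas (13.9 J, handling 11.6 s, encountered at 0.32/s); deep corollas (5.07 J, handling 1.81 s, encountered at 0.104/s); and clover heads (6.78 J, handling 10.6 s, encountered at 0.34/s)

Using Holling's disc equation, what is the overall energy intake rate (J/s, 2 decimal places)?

R = (0.32×13.9 + 0.104×5.07 + 0.34×6.78) / (1 + 0.32×11.6 + 0.104×1.81 + 0.34×10.6) = 7.28/8.504 = 0.8561 J/s.

0.86 J/s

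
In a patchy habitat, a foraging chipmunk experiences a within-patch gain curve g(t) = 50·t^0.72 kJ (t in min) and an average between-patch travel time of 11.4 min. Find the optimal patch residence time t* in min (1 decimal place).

29.3 min

Maximise g(t)/(T+t): set derivative to zero → g'(t)(T+t) = g(t).
g'(t) = 0.72·50·t^-0.28. Setting 0.72·50·t^-0.28 = 50·t^0.72/(11.4+t) gives 0.72(11.4+t) = t, so 0.28·t = 0.72×11.4.
t* = 0.72×11.4/0.28 = 29.31 min.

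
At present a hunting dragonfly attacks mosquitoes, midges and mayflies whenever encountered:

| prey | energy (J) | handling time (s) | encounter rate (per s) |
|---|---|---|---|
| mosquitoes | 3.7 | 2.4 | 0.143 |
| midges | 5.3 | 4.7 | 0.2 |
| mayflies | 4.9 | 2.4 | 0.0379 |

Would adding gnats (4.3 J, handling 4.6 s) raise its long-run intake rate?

On mosquitoes, midges and mayflies alone, R = ΣλE/(1+Σλh) = 1.775/2.374 = 0.7476 J/s.
Profitability of gnats: 4.3/4.6 = 0.9348 J/s.
Since 0.9348 > R, including gnats increases the long-run rate.

Yes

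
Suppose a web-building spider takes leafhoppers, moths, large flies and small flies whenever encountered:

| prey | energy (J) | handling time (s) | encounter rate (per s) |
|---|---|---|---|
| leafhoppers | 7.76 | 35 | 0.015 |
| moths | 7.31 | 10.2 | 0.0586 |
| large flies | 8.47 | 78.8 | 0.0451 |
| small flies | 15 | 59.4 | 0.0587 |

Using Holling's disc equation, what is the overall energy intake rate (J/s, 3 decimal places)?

Energy encountered per unit search time: 0.015×7.76 + 0.0586×7.31 + 0.0451×8.47 + 0.0587×15 = 1.807 J/s.
Handling time per unit search time: 0.015×35 + 0.0586×10.2 + 0.0451×78.8 + 0.0587×59.4 = 8.163.
Rate = 1.807/(1 + 8.163) = 0.1972 J/s.

0.197 J/s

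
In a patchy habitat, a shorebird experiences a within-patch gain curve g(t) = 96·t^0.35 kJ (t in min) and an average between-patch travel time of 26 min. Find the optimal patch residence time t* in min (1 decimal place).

By the marginal value theorem, leave when the instantaneous gain rate g'(t) equals the habitat-wide average g(t)/(T + t).
g'(t) = 0.35·96·t^-0.65. Setting 0.35·96·t^-0.65 = 96·t^0.35/(26+t) gives 0.35(26+t) = t, so 0.65·t = 0.35×26.
t* = 0.35×26/0.65 = 14 min.

14.0 min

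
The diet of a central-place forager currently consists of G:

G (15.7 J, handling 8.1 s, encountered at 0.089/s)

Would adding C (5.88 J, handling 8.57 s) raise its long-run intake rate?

On G alone, R = ΣλE/(1+Σλh) = 1.397/1.721 = 0.812 J/s.
Profitability of C: 5.88/8.57 = 0.6861 J/s.
Since 0.6861 < R, time spent handling C is better spent searching.

No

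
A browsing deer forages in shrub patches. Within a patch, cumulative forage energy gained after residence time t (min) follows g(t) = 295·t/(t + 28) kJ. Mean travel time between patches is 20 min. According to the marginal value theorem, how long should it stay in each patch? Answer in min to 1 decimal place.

23.7 min

By the marginal value theorem, leave when the instantaneous gain rate g'(t) equals the habitat-wide average g(t)/(T + t).
g'(t) = 295·28/(t + 28)². Setting 295·28/(t+28)² = 295t/[(t+28)(20+t)] gives 28(20+t) = t(t+28), so t² = 28×20 = 560.
t* = √560 = 23.66 min.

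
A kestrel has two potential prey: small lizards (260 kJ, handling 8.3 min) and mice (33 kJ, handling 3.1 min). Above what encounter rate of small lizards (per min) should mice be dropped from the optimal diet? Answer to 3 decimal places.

The zero-one rule: include mice iff E₂/h₂ > λE₁/(1+λh₁). Equality gives the switch point.
λE₁h₂ = E₂ + λE₂h₁ ⇒ λ = E₂/(E₁h₂ − E₂h₁) = 33/(806 − 273.9) = 0.06202 per min.

0.062 per min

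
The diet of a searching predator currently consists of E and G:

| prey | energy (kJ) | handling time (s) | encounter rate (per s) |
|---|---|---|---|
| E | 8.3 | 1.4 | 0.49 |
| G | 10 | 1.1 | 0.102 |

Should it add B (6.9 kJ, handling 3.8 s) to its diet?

No

Intake rate on the current diet: R = (0.49×8.3 + 0.102×10) / (1 + 0.49×1.4 + 0.102×1.1) = 5.087/1.798 = 2.829 kJ/s.
B: E/h = 6.9/3.8 = 1.816 kJ/s.
Since 1.816 < R, time spent handling B is better spent searching.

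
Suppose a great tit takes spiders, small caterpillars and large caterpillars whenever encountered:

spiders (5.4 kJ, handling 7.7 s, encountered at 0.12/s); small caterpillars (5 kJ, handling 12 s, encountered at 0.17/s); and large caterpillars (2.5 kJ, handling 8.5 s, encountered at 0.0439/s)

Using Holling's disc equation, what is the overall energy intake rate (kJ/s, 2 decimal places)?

R = Σλ_iE_i / (1 + Σλ_ih_i)
Numerator: 0.12×5.4 + 0.17×5 + 0.0439×2.5 = 1.608
Denominator: 1 + 0.12×7.7 + 0.17×12 + 0.0439×8.5 = 4.337
R = 1.608/4.337 = 0.3707 kJ/s

0.37 kJ/s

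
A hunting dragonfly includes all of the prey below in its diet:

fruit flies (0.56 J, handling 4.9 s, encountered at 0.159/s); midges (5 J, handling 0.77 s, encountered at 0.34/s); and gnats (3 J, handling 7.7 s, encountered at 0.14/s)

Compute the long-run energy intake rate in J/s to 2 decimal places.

Energy encountered per unit search time: 0.159×0.56 + 0.34×5 + 0.14×3 = 2.209 J/s.
Handling time per unit search time: 0.159×4.9 + 0.34×0.77 + 0.14×7.7 = 2.119.
Rate = 2.209/(1 + 2.119) = 0.7083 J/s.

0.71 J/s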